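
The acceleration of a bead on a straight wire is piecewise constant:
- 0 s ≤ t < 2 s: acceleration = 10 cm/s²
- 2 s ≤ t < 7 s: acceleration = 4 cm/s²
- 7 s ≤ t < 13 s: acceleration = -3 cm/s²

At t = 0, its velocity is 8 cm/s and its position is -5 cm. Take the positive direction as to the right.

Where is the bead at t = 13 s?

On each constant-a segment, Δv = aΔt and Δx = v₀Δt + ½aΔt²; chain segment to segment.
0–2 s: v starts 8 cm/s; Δx = 8·2 + ½·10·2² = 36 cm; v ends 28 cm/s.
2–7 s: v starts 28 cm/s; Δx = 28·5 + ½·4·5² = 190 cm; v ends 48 cm/s.
7–13 s: v starts 48 cm/s; Δx = 48·6 + ½·-3·6² = 234 cm; v ends 30 cm/s.
x(13) = -5 + Σ Δx = 455 cm.

455 cm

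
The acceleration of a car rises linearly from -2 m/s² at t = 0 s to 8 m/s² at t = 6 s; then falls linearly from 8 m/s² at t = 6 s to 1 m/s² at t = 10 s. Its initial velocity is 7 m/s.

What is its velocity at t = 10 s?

43 m/s

Δv equals the area under the a-t graph; then v = v₀ + Δv.
0–6 s: ½(-2 + 8)(6) = 18 m/s
6–10 s: ½(8 + 1)(4) = 18 m/s
Δv = 36 m/s, so v(10) = 7 + (36) = 43 m/s.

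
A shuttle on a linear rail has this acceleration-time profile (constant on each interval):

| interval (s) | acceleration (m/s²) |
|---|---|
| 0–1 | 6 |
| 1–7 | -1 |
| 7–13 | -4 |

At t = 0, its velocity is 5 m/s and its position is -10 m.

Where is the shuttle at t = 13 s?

On each constant-a segment, Δv = aΔt and Δx = v₀Δt + ½aΔt²; chain segment to segment.
0–1 s: v starts 5 m/s; Δx = 5·1 + ½·6·1² = 8 m; v ends 11 m/s.
1–7 s: v starts 11 m/s; Δx = 11·6 + ½·-1·6² = 48 m; v ends 5 m/s.
7–13 s: v starts 5 m/s; Δx = 5·6 + ½·-4·6² = -42 m; v ends -19 m/s.
x(13) = -10 + Σ Δx = 4 m.

4 m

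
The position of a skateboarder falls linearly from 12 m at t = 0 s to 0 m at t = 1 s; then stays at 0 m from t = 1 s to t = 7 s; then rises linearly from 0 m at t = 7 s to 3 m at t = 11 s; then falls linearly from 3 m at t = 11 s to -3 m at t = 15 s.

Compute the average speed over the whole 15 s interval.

Average speed = (total path length)/(elapsed time); on a piecewise-linear x-t graph the path length is Σ|Δx|.
0–1 s: |Δx| = |0 − 12| = 12 m
1–7 s: |Δx| = |0 − 0| = 0 m
7–11 s: |Δx| = |3 − 0| = 3 m
11–15 s: |Δx| = |-3 − 3| = 6 m
Total path = 21 m; average speed = 21/15 = 1.4 m/s.

1.4 m/s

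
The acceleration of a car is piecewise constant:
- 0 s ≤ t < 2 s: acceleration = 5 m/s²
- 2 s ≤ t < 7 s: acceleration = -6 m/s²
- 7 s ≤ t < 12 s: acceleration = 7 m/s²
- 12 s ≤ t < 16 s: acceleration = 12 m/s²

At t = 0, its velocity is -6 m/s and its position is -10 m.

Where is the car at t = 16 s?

On each constant-a segment, Δv = aΔt and Δx = v₀Δt + ½aΔt²; chain segment to segment.
0–2 s: v starts -6 m/s; Δx = -6·2 + ½·5·2² = -2 m; v ends 4 m/s.
2–7 s: v starts 4 m/s; Δx = 4·5 + ½·-6·5² = -55 m; v ends -26 m/s.
7–12 s: v starts -26 m/s; Δx = -26·5 + ½·7·5² = -42.5 m; v ends 9 m/s.
12–16 s: v starts 9 m/s; Δx = 9·4 + ½·12·4² = 132 m; v ends 57 m/s.
x(16) = -10 + Σ Δx = 22.5 m.

22.5 m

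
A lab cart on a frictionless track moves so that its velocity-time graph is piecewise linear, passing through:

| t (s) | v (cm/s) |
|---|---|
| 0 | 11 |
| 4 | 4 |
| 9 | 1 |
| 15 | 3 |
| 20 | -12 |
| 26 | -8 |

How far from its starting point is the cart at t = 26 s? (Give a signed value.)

Displacement is the signed area under the v-t curve.
0–4 s: ½(11 + 4)(4) = 30 cm
4–9 s: ½(4 + 1)(5) = 12.5 cm
9–15 s: ½(1 + 3)(6) = 12 cm
15–20 s: ½(3 + -12)(5) = -22.5 cm
20–26 s: ½(-12 + -8)(6) = -60 cm
Net displacement = -28 cm

-28 cm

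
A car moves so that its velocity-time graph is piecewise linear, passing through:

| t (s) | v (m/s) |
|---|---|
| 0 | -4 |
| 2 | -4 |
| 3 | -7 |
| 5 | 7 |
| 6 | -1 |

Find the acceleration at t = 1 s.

Acceleration is the slope of the v-t graph on 0–2 s: (-4 − -4)/(2 − 0) = 0 m/s².

0 m/s²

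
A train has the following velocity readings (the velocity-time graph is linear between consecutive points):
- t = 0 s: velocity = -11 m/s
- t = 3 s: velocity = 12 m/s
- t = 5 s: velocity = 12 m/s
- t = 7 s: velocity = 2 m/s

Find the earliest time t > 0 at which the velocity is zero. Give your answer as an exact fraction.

t = 33/23 s

v changes sign on 0–3 s (from -11 to 12); the graph is linear there, so v = 0 at t = 0 + (11)·(3 − 0)/(12 − -11) = 33/23 s.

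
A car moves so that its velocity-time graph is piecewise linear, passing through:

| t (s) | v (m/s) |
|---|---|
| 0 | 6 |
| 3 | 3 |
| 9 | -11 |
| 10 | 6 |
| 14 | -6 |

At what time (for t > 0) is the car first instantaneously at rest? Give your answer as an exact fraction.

t = 30/7 s

v changes sign on 3–9 s (from 3 to -11); the graph is linear there, so v = 0 at t = 3 + (-3)·(9 − 3)/(-11 − 3) = 30/7 s.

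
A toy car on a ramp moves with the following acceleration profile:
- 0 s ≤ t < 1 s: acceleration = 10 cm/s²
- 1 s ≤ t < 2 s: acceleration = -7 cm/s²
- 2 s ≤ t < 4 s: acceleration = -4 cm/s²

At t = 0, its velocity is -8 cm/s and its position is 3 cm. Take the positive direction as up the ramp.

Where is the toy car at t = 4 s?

On each constant-a segment, Δv = aΔt and Δx = v₀Δt + ½aΔt²; chain segment to segment.
0–1 s: v starts -8 cm/s; Δx = -8·1 + ½·10·1² = -3 cm; v ends 2 cm/s.
1–2 s: v starts 2 cm/s; Δx = 2·1 + ½·-7·1² = -1.5 cm; v ends -5 cm/s.
2–4 s: v starts -5 cm/s; Δx = -5·2 + ½·-4·2² = -18 cm; v ends -13 cm/s.
x(4) = 3 + Σ Δx = -19.5 cm.

-19.5 cm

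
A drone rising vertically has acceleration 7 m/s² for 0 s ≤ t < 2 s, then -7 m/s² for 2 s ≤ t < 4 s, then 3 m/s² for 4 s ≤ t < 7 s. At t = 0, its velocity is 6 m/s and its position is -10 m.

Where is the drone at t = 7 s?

73.5 m

On each constant-a segment, Δv = aΔt and Δx = v₀Δt + ½aΔt²; chain segment to segment.
0–2 s: v starts 6 m/s; Δx = 6·2 + ½·7·2² = 26 m; v ends 20 m/s.
2–4 s: v starts 20 m/s; Δx = 20·2 + ½·-7·2² = 26 m; v ends 6 m/s.
4–7 s: v starts 6 m/s; Δx = 6·3 + ½·3·3² = 31.5 m; v ends 15 m/s.
x(7) = -10 + Σ Δx = 73.5 m.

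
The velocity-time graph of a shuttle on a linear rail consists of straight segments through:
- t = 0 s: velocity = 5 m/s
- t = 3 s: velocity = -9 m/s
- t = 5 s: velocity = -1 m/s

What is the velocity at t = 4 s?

On 3–5 s the graph is linear from -9 to -1 m/s: v(4) = -9 + (-1 − -9)·(4 − 3)/(5 − 3) = -5 m/s.

-5 m/s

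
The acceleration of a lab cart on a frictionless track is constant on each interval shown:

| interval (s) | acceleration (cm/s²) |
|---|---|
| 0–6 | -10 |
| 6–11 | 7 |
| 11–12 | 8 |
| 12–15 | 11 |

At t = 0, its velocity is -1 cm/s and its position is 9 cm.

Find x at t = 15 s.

-421 cm

On each constant-a segment, Δv = aΔt and Δx = v₀Δt + ½aΔt²; chain segment to segment.
0–6 s: v starts -1 cm/s; Δx = -1·6 + ½·-10·6² = -186 cm; v ends -61 cm/s.
6–11 s: v starts -61 cm/s; Δx = -61·5 + ½·7·5² = -217.5 cm; v ends -26 cm/s.
11–12 s: v starts -26 cm/s; Δx = -26·1 + ½·8·1² = -22 cm; v ends -18 cm/s.
12–15 s: v starts -18 cm/s; Δx = -18·3 + ½·11·3² = -4.5 cm; v ends 15 cm/s.
x(15) = 9 + Σ Δx = -421 cm.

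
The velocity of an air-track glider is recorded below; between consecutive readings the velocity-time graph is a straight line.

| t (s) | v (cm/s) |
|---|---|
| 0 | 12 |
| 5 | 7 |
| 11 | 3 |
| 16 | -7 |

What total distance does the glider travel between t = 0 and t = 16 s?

92 cm

Distance (not displacement) is the total path length: add the absolute areas under v-t.
0–5 s: |½(12 + 7)(5)| = 47.5 cm
5–11 s: |½(7 + 3)(6)| = 30 cm
11–16 s: v = 0 at t = 12.5 s; triangle areas 2.25 + 12.25 = 14.5 cm
Total distance = 92 cm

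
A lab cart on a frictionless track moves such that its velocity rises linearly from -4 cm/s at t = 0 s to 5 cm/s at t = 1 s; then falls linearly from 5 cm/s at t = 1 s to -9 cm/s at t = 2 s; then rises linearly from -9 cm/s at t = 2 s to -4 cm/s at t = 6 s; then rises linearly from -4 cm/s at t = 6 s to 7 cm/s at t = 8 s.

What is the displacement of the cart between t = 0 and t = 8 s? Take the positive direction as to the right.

Net displacement equals the area under the velocity-time graph (areas below the axis count negative).
0–1 s: ½(-4 + 5)(1) = 0.5 cm
1–2 s: ½(5 + -9)(1) = -2 cm
2–6 s: ½(-9 + -4)(4) = -26 cm
6–8 s: ½(-4 + 7)(2) = 3 cm
Net displacement = -24.5 cm

-24.5 cm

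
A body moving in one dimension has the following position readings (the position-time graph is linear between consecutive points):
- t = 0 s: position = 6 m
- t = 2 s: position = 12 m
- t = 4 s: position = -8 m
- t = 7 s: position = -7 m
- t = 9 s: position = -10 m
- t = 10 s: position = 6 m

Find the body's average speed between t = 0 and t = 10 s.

Average speed = (total path length)/(elapsed time); on a piecewise-linear x-t graph the path length is Σ|Δx|.
0–2 s: |Δx| = |12 − 6| = 6 m
2–4 s: |Δx| = |-8 − 12| = 20 m
4–7 s: |Δx| = |-7 − -8| = 1 m
7–9 s: |Δx| = |-10 − -7| = 3 m
9–10 s: |Δx| = |6 − -10| = 16 m
Total path = 46 m; average speed = 46/10 = 4.6 m/s.

4.6 m/s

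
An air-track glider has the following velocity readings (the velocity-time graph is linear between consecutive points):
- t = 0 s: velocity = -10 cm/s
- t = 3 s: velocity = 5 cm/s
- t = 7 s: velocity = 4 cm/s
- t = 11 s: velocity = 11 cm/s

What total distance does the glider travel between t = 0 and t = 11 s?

Total distance travelled is ∫|v| dt — sum the magnitudes of each area piece.
0–3 s: v = 0 at t = 2 s; triangle areas 10 + 2.5 = 12.5 cm
3–7 s: |½(5 + 4)(4)| = 18 cm
7–11 s: |½(4 + 11)(4)| = 30 cm
Total distance = 60.5 cm

60.5 cm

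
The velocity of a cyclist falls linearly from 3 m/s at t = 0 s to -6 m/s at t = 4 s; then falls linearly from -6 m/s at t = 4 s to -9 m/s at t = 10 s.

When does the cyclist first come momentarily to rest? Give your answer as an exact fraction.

t = 4/3 s

v changes sign on 0–4 s (from 3 to -6); the graph is linear there, so v = 0 at t = 0 + (-3)·(4 − 0)/(-6 − 3) = 4/3 s.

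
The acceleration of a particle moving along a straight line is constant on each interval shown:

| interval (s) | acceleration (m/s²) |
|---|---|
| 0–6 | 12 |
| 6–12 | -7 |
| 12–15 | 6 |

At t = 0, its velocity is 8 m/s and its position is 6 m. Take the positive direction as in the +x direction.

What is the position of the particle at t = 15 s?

765 m

On each constant-a segment, Δv = aΔt and Δx = v₀Δt + ½aΔt²; chain segment to segment.
0–6 s: v starts 8 m/s; Δx = 8·6 + ½·12·6² = 264 m; v ends 80 m/s.
6–12 s: v starts 80 m/s; Δx = 80·6 + ½·-7·6² = 354 m; v ends 38 m/s.
12–15 s: v starts 38 m/s; Δx = 38·3 + ½·6·3² = 141 m; v ends 56 m/s.
x(15) = 6 + Σ Δx = 765 m.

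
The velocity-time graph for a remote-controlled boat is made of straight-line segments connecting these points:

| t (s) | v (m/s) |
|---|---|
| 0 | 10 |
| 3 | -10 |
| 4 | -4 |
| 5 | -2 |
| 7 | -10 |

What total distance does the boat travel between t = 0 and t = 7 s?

37 m

Total distance travelled is ∫|v| dt — sum the magnitudes of each area piece.
0–3 s: v = 0 at t = 1.5 s; triangle areas 7.5 + 7.5 = 15 m
3–4 s: |½(-10 + -4)(1)| = 7 m
4–5 s: |½(-4 + -2)(1)| = 3 m
5–7 s: |½(-2 + -10)(2)| = 12 m
Total distance = 37 m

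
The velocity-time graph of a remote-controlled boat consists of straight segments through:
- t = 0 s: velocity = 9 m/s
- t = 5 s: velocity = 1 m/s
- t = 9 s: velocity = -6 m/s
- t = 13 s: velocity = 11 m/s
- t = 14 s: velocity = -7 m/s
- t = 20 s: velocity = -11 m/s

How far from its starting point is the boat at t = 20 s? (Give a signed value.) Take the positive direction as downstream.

-27 m

Net displacement equals the area under the velocity-time graph (areas below the axis count negative).
0–5 s: ½(9 + 1)(5) = 25 m
5–9 s: ½(1 + -6)(4) = -10 m
9–13 s: ½(-6 + 11)(4) = 10 m
13–14 s: ½(11 + -7)(1) = 2 m
14–20 s: ½(-7 + -11)(6) = -54 m
Net displacement = -27 m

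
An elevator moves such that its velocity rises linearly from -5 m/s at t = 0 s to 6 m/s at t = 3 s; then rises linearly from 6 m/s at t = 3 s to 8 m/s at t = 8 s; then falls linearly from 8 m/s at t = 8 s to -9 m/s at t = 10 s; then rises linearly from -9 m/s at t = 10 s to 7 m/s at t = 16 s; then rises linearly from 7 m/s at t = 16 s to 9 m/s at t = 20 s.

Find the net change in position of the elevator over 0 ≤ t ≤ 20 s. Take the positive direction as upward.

Net displacement equals the area under the velocity-time graph (areas below the axis count negative).
0–3 s: ½(-5 + 6)(3) = 1.5 m
3–8 s: ½(6 + 8)(5) = 35 m
8–10 s: ½(8 + -9)(2) = -1 m
10–16 s: ½(-9 + 7)(6) = -6 m
16–20 s: ½(7 + 9)(4) = 32 m
Net displacement = 61.5 m

61.5 m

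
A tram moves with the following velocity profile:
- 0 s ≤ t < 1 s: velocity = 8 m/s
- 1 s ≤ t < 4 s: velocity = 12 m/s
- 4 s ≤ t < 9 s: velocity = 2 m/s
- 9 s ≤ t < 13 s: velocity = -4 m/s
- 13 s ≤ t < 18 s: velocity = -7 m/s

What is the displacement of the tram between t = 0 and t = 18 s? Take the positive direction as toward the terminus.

3 m

Displacement is the signed area under the v-t curve.
0–1 s: 8 × 1 = 8 m
1–4 s: 12 × 3 = 36 m
4–9 s: 2 × 5 = 10 m
9–13 s: -4 × 4 = -16 m
13–18 s: -7 × 5 = -35 m
Net displacement = 3 m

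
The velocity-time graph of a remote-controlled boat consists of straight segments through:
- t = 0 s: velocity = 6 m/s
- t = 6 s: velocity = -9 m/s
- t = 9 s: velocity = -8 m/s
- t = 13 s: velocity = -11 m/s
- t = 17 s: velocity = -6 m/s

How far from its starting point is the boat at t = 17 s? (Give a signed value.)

-106.5 m

Displacement is the signed area under the v-t curve.
0–6 s: ½(6 + -9)(6) = -9 m
6–9 s: ½(-9 + -8)(3) = -25.5 m
9–13 s: ½(-8 + -11)(4) = -38 m
13–17 s: ½(-11 + -6)(4) = -34 m
Net displacement = -106.5 m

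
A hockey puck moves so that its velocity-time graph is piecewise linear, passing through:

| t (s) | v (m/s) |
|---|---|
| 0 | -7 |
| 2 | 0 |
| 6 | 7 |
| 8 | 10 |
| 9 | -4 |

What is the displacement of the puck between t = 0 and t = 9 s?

27 m

Net displacement equals the area under the velocity-time graph (areas below the axis count negative).
0–2 s: ½(-7 + 0)(2) = -7 m
2–6 s: ½(0 + 7)(4) = 14 m
6–8 s: ½(7 + 10)(2) = 17 m
8–9 s: ½(10 + -4)(1) = 3 m
Net displacement = 27 m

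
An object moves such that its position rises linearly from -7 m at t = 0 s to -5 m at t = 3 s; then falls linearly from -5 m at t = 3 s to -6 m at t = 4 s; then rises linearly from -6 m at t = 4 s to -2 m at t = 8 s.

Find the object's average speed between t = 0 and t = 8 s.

Average speed = (total path length)/(elapsed time); on a piecewise-linear x-t graph the path length is Σ|Δx|.
0–3 s: |Δx| = |-5 − -7| = 2 m
3–4 s: |Δx| = |-6 − -5| = 1 m
4–8 s: |Δx| = |-2 − -6| = 4 m
Total path = 7 m; average speed = 7/8 = 0.875 m/s.

0.875 m/s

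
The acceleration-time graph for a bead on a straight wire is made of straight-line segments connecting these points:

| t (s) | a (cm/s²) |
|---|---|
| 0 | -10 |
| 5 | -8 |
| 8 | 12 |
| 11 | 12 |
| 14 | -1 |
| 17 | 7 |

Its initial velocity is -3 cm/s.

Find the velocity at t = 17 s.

Δv equals the area under the a-t graph; then v = v₀ + Δv.
0–5 s: ½(-10 + -8)(5) = -45 cm/s
5–8 s: ½(-8 + 12)(3) = 6 cm/s
8–11 s: 12 × 3 = 36 cm/s
11–14 s: ½(12 + -1)(3) = 16.5 cm/s
14–17 s: ½(-1 + 7)(3) = 9 cm/s
Δv = 22.5 cm/s, so v(17) = -3 + (22.5) = 19.5 cm/s.

19.5 cm/s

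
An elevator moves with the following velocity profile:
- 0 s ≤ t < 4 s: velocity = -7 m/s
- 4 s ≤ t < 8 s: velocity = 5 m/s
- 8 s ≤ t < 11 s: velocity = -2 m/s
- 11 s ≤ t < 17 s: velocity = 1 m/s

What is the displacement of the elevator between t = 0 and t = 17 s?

Displacement is the signed area under the v-t curve.
0–4 s: -7 × 4 = -28 m
4–8 s: 5 × 4 = 20 m
8–11 s: -2 × 3 = -6 m
11–17 s: 1 × 6 = 6 m
Net displacement = -8 m

-8 m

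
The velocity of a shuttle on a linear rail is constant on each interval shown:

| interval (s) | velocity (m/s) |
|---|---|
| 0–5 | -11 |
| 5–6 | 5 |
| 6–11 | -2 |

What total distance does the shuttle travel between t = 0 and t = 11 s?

Total distance travelled is ∫|v| dt — sum the magnitudes of each area piece.
0–5 s: |-11| × 5 = 55 m
5–6 s: |5| × 1 = 5 m
6–11 s: |-2| × 5 = 10 m
Total distance = 70 m

70 m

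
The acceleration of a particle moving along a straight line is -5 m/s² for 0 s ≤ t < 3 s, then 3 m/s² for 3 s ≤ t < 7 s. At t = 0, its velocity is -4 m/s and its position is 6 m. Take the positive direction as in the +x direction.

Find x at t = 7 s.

-80.5 m

On each constant-a segment, Δv = aΔt and Δx = v₀Δt + ½aΔt²; chain segment to segment.
0–3 s: v starts -4 m/s; Δx = -4·3 + ½·-5·3² = -34.5 m; v ends -19 m/s.
3–7 s: v starts -19 m/s; Δx = -19·4 + ½·3·4² = -52 m; v ends -7 m/s.
x(7) = 6 + Σ Δx = -80.5 m.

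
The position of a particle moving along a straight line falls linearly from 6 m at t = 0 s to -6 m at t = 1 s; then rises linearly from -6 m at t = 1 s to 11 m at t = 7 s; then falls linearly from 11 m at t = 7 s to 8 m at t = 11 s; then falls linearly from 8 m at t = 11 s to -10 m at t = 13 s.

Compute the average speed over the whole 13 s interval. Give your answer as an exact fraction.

Average speed = (total path length)/(elapsed time); on a piecewise-linear x-t graph the path length is Σ|Δx|.
0–1 s: |Δx| = |-6 − 6| = 12 m
1–7 s: |Δx| = |11 − -6| = 17 m
7–11 s: |Δx| = |8 − 11| = 3 m
11–13 s: |Δx| = |-10 − 8| = 18 m
Total path = 50 m; average speed = 50/13 = 50/13 m/s.

50/13 m/s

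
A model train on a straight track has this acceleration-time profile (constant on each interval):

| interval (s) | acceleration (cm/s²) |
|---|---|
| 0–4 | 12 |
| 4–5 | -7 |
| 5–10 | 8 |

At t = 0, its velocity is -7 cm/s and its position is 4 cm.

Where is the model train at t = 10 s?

379.5 cm

On each constant-a segment, Δv = aΔt and Δx = v₀Δt + ½aΔt²; chain segment to segment.
0–4 s: v starts -7 cm/s; Δx = -7·4 + ½·12·4² = 68 cm; v ends 41 cm/s.
4–5 s: v starts 41 cm/s; Δx = 41·1 + ½·-7·1² = 37.5 cm; v ends 34 cm/s.
5–10 s: v starts 34 cm/s; Δx = 34·5 + ½·8·5² = 270 cm; v ends 74 cm/s.
x(10) = 4 + Σ Δx = 379.5 cm.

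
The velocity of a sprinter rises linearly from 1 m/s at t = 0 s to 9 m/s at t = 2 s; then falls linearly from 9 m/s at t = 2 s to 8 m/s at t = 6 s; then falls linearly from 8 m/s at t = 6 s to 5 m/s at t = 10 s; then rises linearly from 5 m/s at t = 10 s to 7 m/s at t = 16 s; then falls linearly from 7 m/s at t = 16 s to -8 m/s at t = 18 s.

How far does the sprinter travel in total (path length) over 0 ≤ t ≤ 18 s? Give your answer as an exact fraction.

Distance (not displacement) is the total path length: add the absolute areas under v-t.
0–2 s: |½(1 + 9)(2)| = 10 m
2–6 s: |½(9 + 8)(4)| = 34 m
6–10 s: |½(8 + 5)(4)| = 26 m
10–16 s: |½(5 + 7)(6)| = 36 m
16–18 s: v = 0 at t = 254/15 s; triangle areas 49/15 + 64/15 = 113/15 m
Total distance = 1703/15 m

1703/15 m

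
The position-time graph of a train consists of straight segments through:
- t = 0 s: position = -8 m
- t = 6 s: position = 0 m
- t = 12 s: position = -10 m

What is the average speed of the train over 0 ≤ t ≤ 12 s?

1.5 m/s

Average speed = (total path length)/(elapsed time); on a piecewise-linear x-t graph the path length is Σ|Δx|.
0–6 s: |Δx| = |0 − -8| = 8 m
6–12 s: |Δx| = |-10 − 0| = 10 m
Total path = 18 m; average speed = 18/12 = 1.5 m/s.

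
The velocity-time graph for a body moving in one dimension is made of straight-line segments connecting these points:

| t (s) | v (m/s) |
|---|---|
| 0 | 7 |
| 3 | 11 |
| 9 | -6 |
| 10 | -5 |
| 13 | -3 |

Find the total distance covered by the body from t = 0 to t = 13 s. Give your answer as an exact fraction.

Distance (not displacement) is the total path length: add the absolute areas under v-t.
0–3 s: |½(7 + 11)(3)| = 27 m
3–9 s: v = 0 at t = 117/17 s; triangle areas 363/17 + 108/17 = 471/17 m
9–10 s: |½(-6 + -5)(1)| = 5.5 m
10–13 s: |½(-5 + -3)(3)| = 12 m
Total distance = 2455/34 m

2455/34 m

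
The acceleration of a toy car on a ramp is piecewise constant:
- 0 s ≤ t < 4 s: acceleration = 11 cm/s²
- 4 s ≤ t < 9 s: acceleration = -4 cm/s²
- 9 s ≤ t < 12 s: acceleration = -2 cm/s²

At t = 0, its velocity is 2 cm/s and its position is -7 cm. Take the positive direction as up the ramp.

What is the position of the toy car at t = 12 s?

338 cm

On each constant-a segment, Δv = aΔt and Δx = v₀Δt + ½aΔt²; chain segment to segment.
0–4 s: v starts 2 cm/s; Δx = 2·4 + ½·11·4² = 96 cm; v ends 46 cm/s.
4–9 s: v starts 46 cm/s; Δx = 46·5 + ½·-4·5² = 180 cm; v ends 26 cm/s.
9–12 s: v starts 26 cm/s; Δx = 26·3 + ½·-2·3² = 69 cm; v ends 20 cm/s.
x(12) = -7 + Σ Δx = 338 cm.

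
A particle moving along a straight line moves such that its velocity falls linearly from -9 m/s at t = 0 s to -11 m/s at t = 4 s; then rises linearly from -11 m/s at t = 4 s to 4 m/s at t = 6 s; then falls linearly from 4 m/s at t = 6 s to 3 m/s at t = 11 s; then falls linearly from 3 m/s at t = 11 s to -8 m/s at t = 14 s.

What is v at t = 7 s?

On 6–11 s the graph is linear from 4 to 3 m/s: v(7) = 4 + (3 − 4)·(7 − 6)/(11 − 6) = 3.8 m/s.

3.8 m/s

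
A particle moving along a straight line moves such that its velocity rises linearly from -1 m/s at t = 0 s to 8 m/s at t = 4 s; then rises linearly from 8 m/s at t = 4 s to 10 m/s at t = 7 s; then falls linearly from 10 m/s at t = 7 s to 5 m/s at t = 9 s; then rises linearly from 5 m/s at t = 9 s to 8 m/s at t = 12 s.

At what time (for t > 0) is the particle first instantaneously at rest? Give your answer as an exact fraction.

v changes sign on 0–4 s (from -1 to 8); the graph is linear there, so v = 0 at t = 0 + (1)·(4 − 0)/(8 − -1) = 4/9 s.

t = 4/9 s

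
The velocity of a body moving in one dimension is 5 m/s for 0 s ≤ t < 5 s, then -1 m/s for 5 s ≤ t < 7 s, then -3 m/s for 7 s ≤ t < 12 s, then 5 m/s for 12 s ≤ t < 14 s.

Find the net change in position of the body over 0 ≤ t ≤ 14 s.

Net displacement equals the area under the velocity-time graph (areas below the axis count negative).
0–5 s: 5 × 5 = 25 m
5–7 s: -1 × 2 = -2 m
7–12 s: -3 × 5 = -15 m
12–14 s: 5 × 2 = 10 m
Net displacement = 18 m

18 m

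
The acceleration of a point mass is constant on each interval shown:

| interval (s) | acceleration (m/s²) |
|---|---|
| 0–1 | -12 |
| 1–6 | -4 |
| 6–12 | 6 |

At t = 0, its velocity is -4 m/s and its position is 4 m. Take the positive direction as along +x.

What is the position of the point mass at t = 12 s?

-244 m

On each constant-a segment, Δv = aΔt and Δx = v₀Δt + ½aΔt²; chain segment to segment.
0–1 s: v starts -4 m/s; Δx = -4·1 + ½·-12·1² = -10 m; v ends -16 m/s.
1–6 s: v starts -16 m/s; Δx = -16·5 + ½·-4·5² = -130 m; v ends -36 m/s.
6–12 s: v starts -36 m/s; Δx = -36·6 + ½·6·6² = -108 m; v ends 0 m/s.
x(12) = 4 + Σ Δx = -244 m.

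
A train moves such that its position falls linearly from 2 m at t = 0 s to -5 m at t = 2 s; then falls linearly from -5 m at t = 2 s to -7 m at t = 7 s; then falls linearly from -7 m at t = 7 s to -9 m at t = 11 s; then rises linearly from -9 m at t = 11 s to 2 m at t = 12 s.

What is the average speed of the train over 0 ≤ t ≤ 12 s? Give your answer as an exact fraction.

11/6 m/s

Average speed = (total path length)/(elapsed time); on a piecewise-linear x-t graph the path length is Σ|Δx|.
0–2 s: |Δx| = |-5 − 2| = 7 m
2–7 s: |Δx| = |-7 − -5| = 2 m
7–11 s: |Δx| = |-9 − -7| = 2 m
11–12 s: |Δx| = |2 − -9| = 11 m
Total path = 22 m; average speed = 22/12 = 11/6 m/s.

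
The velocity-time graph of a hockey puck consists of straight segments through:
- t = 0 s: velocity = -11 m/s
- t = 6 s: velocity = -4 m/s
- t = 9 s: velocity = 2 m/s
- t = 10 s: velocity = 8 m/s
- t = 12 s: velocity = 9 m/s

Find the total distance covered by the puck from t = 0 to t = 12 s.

Distance (not displacement) is the total path length: add the absolute areas under v-t.
0–6 s: |½(-11 + -4)(6)| = 45 m
6–9 s: v = 0 at t = 8 s; triangle areas 4 + 1 = 5 m
9–10 s: |½(2 + 8)(1)| = 5 m
10–12 s: |½(8 + 9)(2)| = 17 m
Total distance = 72 m

72 m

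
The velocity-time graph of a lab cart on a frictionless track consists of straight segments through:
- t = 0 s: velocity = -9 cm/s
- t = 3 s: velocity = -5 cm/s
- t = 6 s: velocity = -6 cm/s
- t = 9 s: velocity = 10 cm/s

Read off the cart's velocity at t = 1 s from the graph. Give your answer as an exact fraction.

-23/3 cm/s

On 0–3 s the graph is linear from -9 to -5 cm/s: v(1) = -9 + (-5 − -9)·(1 − 0)/(3 − 0) = -23/3 cm/s.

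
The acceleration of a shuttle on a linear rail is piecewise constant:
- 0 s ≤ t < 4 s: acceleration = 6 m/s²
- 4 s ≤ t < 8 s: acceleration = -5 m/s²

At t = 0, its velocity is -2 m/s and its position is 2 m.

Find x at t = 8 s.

On each constant-a segment, Δv = aΔt and Δx = v₀Δt + ½aΔt²; chain segment to segment.
0–4 s: v starts -2 m/s; Δx = -2·4 + ½·6·4² = 40 m; v ends 22 m/s.
4–8 s: v starts 22 m/s; Δx = 22·4 + ½·-5·4² = 48 m; v ends 2 m/s.
x(8) = 2 + Σ Δx = 90 m.

90 m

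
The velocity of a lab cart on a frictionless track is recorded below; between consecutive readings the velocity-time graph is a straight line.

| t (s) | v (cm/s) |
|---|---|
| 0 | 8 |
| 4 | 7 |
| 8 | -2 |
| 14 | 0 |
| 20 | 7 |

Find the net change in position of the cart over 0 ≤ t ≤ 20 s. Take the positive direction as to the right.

55 cm

Displacement is the signed area under the v-t curve.
0–4 s: ½(8 + 7)(4) = 30 cm
4–8 s: ½(7 + -2)(4) = 10 cm
8–14 s: ½(-2 + 0)(6) = -6 cm
14–20 s: ½(0 + 7)(6) = 21 cm
Net displacement = 55 cm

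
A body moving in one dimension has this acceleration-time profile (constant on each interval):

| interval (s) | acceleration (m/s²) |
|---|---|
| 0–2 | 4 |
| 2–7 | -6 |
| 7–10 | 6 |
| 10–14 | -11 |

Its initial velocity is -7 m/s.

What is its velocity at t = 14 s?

-55 m/s

Δv equals the area under the a-t graph; then v = v₀ + Δv.
0–2 s: 4 × 2 = 8 m/s
2–7 s: -6 × 5 = -30 m/s
7–10 s: 6 × 3 = 18 m/s
10–14 s: -11 × 4 = -44 m/s
Δv = -48 m/s, so v(14) = -7 + (-48) = -55 m/s.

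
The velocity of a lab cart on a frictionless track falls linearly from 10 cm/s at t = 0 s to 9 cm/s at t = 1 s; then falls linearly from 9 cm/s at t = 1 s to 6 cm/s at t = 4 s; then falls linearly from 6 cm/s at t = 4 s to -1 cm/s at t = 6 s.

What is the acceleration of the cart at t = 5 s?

-3.5 cm/s²

Acceleration is the slope of the v-t graph on 4–6 s: (-1 − 6)/(6 − 4) = -3.5 cm/s².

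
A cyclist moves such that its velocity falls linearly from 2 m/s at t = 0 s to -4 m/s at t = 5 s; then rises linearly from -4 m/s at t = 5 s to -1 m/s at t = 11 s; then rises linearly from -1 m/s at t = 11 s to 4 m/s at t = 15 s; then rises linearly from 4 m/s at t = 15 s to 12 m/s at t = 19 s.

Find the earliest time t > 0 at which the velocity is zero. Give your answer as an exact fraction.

t = 5/3 s

v changes sign on 0–5 s (from 2 to -4); the graph is linear there, so v = 0 at t = 0 + (-2)·(5 − 0)/(-4 − 2) = 5/3 s.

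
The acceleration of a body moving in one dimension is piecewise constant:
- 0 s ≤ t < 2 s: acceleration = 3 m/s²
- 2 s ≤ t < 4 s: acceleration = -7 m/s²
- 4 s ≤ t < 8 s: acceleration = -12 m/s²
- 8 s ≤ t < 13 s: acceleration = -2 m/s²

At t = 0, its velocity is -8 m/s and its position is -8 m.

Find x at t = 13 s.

-541 m

On each constant-a segment, Δv = aΔt and Δx = v₀Δt + ½aΔt²; chain segment to segment.
0–2 s: v starts -8 m/s; Δx = -8·2 + ½·3·2² = -10 m; v ends -2 m/s.
2–4 s: v starts -2 m/s; Δx = -2·2 + ½·-7·2² = -18 m; v ends -16 m/s.
4–8 s: v starts -16 m/s; Δx = -16·4 + ½·-12·4² = -160 m; v ends -64 m/s.
8–13 s: v starts -64 m/s; Δx = -64·5 + ½·-2·5² = -345 m; v ends -74 m/s.
x(13) = -8 + Σ Δx = -541 m.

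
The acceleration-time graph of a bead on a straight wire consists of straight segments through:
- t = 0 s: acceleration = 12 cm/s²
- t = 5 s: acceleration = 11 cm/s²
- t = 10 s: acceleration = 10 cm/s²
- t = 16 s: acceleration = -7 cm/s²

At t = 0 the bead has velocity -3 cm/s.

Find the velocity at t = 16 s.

116 cm/s

Δv equals the area under the a-t graph; then v = v₀ + Δv.
0–5 s: ½(12 + 11)(5) = 57.5 cm/s
5–10 s: ½(11 + 10)(5) = 52.5 cm/s
10–16 s: ½(10 + -7)(6) = 9 cm/s
Δv = 119 cm/s, so v(16) = -3 + (119) = 116 cm/s.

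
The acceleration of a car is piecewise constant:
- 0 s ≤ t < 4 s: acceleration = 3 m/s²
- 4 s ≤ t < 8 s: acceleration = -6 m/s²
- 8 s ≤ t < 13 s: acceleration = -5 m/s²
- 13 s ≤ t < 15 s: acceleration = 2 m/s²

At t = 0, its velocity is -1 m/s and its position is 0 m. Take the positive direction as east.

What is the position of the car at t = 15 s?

-183.5 m

On each constant-a segment, Δv = aΔt and Δx = v₀Δt + ½aΔt²; chain segment to segment.
0–4 s: v starts -1 m/s; Δx = -1·4 + ½·3·4² = 20 m; v ends 11 m/s.
4–8 s: v starts 11 m/s; Δx = 11·4 + ½·-6·4² = -4 m; v ends -13 m/s.
8–13 s: v starts -13 m/s; Δx = -13·5 + ½·-5·5² = -127.5 m; v ends -38 m/s.
13–15 s: v starts -38 m/s; Δx = -38·2 + ½·2·2² = -72 m; v ends -34 m/s.
x(15) = 0 + Σ Δx = -183.5 m.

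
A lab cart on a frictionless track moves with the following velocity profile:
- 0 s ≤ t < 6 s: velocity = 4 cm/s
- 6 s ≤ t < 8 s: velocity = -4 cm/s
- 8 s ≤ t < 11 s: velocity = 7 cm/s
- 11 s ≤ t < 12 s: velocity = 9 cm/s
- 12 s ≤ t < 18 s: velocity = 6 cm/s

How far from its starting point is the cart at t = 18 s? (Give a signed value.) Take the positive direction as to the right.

Displacement is the signed area under the v-t curve.
0–6 s: 4 × 6 = 24 cm
6–8 s: -4 × 2 = -8 cm
8–11 s: 7 × 3 = 21 cm
11–12 s: 9 × 1 = 9 cm
12–18 s: 6 × 6 = 36 cm
Net displacement = 82 cm

82 cm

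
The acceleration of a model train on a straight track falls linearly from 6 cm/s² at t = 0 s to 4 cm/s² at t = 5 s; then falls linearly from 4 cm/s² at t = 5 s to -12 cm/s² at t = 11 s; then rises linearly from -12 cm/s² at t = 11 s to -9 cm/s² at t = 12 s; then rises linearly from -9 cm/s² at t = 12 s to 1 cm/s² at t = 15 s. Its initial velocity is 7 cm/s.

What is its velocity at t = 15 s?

-14.5 cm/s

Δv equals the area under the a-t graph; then v = v₀ + Δv.
0–5 s: ½(6 + 4)(5) = 25 cm/s
5–11 s: ½(4 + -12)(6) = -24 cm/s
11–12 s: ½(-12 + -9)(1) = -10.5 cm/s
12–15 s: ½(-9 + 1)(3) = -12 cm/s
Δv = -21.5 cm/s, so v(15) = 7 + (-21.5) = -14.5 cm/s.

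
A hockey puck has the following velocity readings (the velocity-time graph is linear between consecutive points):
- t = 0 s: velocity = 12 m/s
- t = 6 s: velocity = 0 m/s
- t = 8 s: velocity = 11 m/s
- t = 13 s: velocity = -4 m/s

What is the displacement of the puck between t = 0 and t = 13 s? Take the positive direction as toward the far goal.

Net displacement equals the area under the velocity-time graph (areas below the axis count negative).
0–6 s: ½(12 + 0)(6) = 36 m
6–8 s: ½(0 + 11)(2) = 11 m
8–13 s: ½(11 + -4)(5) = 17.5 m
Net displacement = 64.5 m

64.5 m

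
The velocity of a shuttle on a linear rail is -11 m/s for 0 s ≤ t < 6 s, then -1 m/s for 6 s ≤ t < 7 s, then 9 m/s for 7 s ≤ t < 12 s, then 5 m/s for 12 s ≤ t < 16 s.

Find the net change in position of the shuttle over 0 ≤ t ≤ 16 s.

Displacement is the signed area under the v-t curve.
0–6 s: -11 × 6 = -66 m
6–7 s: -1 × 1 = -1 m
7–12 s: 9 × 5 = 45 m
12–16 s: 5 × 4 = 20 m
Net displacement = -2 m

-2 m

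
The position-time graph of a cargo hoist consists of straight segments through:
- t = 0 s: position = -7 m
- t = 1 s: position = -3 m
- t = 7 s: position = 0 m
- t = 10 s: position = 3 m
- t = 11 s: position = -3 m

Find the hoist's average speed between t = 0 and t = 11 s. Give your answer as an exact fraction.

Average speed = (total path length)/(elapsed time); on a piecewise-linear x-t graph the path length is Σ|Δx|.
0–1 s: |Δx| = |-3 − -7| = 4 m
1–7 s: |Δx| = |0 − -3| = 3 m
7–10 s: |Δx| = |3 − 0| = 3 m
10–11 s: |Δx| = |-3 − 3| = 6 m
Total path = 16 m; average speed = 16/11 = 16/11 m/s.

16/11 m/s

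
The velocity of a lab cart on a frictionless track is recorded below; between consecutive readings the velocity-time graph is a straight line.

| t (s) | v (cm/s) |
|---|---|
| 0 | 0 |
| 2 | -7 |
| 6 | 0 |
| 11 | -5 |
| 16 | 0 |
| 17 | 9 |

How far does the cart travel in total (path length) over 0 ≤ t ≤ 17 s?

Distance (not displacement) is the total path length: add the absolute areas under v-t.
0–2 s: |½(0 + -7)(2)| = 7 cm
2–6 s: |½(-7 + 0)(4)| = 14 cm
6–11 s: |½(0 + -5)(5)| = 12.5 cm
11–16 s: |½(-5 + 0)(5)| = 12.5 cm
16–17 s: |½(0 + 9)(1)| = 4.5 cm
Total distance = 50.5 cm

50.5 cm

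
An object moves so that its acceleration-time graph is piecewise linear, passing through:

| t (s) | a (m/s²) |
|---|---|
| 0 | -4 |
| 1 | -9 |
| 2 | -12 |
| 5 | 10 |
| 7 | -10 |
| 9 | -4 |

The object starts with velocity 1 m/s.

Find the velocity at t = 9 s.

-33 m/s

Δv equals the area under the a-t graph; then v = v₀ + Δv.
0–1 s: ½(-4 + -9)(1) = -6.5 m/s
1–2 s: ½(-9 + -12)(1) = -10.5 m/s
2–5 s: ½(-12 + 10)(3) = -3 m/s
5–7 s: ½(10 + -10)(2) = 0 m/s
7–9 s: ½(-10 + -4)(2) = -14 m/s
Δv = -34 m/s, so v(9) = 1 + (-34) = -33 m/s.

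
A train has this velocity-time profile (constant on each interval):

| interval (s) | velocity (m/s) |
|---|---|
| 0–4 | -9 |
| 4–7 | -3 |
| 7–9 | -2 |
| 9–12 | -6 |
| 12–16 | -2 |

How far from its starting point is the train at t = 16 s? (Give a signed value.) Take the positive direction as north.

-75 m

Displacement is the signed area under the v-t curve.
0–4 s: -9 × 4 = -36 m
4–7 s: -3 × 3 = -9 m
7–9 s: -2 × 2 = -4 m
9–12 s: -6 × 3 = -18 m
12–16 s: -2 × 4 = -8 m
Net displacement = -75 m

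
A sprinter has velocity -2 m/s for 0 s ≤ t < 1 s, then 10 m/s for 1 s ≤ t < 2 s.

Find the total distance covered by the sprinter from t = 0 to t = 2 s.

12 m

Distance (not displacement) is the total path length: add the absolute areas under v-t.
0–1 s: |-2| × 1 = 2 m
1–2 s: |10| × 1 = 10 m
Total distance = 12 m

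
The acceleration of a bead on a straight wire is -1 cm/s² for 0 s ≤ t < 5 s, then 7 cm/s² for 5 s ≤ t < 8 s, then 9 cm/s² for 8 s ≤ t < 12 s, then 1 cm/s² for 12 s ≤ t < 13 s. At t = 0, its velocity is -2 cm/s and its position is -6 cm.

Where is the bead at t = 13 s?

On each constant-a segment, Δv = aΔt and Δx = v₀Δt + ½aΔt²; chain segment to segment.
0–5 s: v starts -2 cm/s; Δx = -2·5 + ½·-1·5² = -22.5 cm; v ends -7 cm/s.
5–8 s: v starts -7 cm/s; Δx = -7·3 + ½·7·3² = 10.5 cm; v ends 14 cm/s.
8–12 s: v starts 14 cm/s; Δx = 14·4 + ½·9·4² = 128 cm; v ends 50 cm/s.
12–13 s: v starts 50 cm/s; Δx = 50·1 + ½·1·1² = 50.5 cm; v ends 51 cm/s.
x(13) = -6 + Σ Δx = 160.5 cm.

160.5 cm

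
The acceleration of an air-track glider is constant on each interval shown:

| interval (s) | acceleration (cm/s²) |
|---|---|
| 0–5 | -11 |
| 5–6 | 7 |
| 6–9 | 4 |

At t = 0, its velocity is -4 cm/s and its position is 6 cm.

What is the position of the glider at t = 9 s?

-345 cm

On each constant-a segment, Δv = aΔt and Δx = v₀Δt + ½aΔt²; chain segment to segment.
0–5 s: v starts -4 cm/s; Δx = -4·5 + ½·-11·5² = -157.5 cm; v ends -59 cm/s.
5–6 s: v starts -59 cm/s; Δx = -59·1 + ½·7·1² = -55.5 cm; v ends -52 cm/s.
6–9 s: v starts -52 cm/s; Δx = -52·3 + ½·4·3² = -138 cm; v ends -40 cm/s.
x(9) = 6 + Σ Δx = -345 cm.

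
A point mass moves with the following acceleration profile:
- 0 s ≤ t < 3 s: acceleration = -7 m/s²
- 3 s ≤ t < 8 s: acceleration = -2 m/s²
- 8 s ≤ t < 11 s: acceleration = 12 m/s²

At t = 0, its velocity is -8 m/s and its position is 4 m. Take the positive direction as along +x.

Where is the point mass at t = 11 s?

-284.5 m

On each constant-a segment, Δv = aΔt and Δx = v₀Δt + ½aΔt²; chain segment to segment.
0–3 s: v starts -8 m/s; Δx = -8·3 + ½·-7·3² = -55.5 m; v ends -29 m/s.
3–8 s: v starts -29 m/s; Δx = -29·5 + ½·-2·5² = -170 m; v ends -39 m/s.
8–11 s: v starts -39 m/s; Δx = -39·3 + ½·12·3² = -63 m; v ends -3 m/s.
x(11) = 4 + Σ Δx = -284.5 m.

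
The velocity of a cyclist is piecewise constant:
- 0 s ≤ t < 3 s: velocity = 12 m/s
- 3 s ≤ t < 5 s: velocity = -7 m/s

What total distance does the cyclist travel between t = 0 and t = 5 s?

50 m

Total distance travelled is ∫|v| dt — sum the magnitudes of each area piece.
0–3 s: |12| × 3 = 36 m
3–5 s: |-7| × 2 = 14 m
Total distance = 50 m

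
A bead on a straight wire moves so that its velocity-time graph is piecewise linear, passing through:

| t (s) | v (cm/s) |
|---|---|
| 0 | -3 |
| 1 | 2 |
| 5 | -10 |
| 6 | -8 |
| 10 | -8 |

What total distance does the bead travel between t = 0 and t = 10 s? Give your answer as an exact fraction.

1789/30 cm

Total distance travelled is ∫|v| dt — sum the magnitudes of each area piece.
0–1 s: v = 0 at t = 0.6 s; triangle areas 0.9 + 0.4 = 1.3 cm
1–5 s: v = 0 at t = 5/3 s; triangle areas 2/3 + 50/3 = 52/3 cm
5–6 s: |½(-10 + -8)(1)| = 9 cm
6–10 s: |-8| × 4 = 32 cm
Total distance = 1789/30 cm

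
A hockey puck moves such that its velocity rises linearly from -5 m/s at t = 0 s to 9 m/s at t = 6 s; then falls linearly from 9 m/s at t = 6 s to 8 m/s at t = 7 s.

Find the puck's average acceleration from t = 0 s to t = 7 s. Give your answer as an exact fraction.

Average acceleration = Δv/Δt = (8 − -5)/(7 − 0) = 13/7 m/s².

13/7 m/s²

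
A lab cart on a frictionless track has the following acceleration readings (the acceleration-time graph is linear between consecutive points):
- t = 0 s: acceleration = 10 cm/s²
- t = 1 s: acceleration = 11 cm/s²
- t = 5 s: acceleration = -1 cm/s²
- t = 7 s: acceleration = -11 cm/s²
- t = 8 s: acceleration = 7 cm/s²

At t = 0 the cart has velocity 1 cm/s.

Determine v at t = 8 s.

17.5 cm/s

Δv equals the area under the a-t graph; then v = v₀ + Δv.
0–1 s: ½(10 + 11)(1) = 10.5 cm/s
1–5 s: ½(11 + -1)(4) = 20 cm/s
5–7 s: ½(-1 + -11)(2) = -12 cm/s
7–8 s: ½(-11 + 7)(1) = -2 cm/s
Δv = 16.5 cm/s, so v(8) = 1 + (16.5) = 17.5 cm/s.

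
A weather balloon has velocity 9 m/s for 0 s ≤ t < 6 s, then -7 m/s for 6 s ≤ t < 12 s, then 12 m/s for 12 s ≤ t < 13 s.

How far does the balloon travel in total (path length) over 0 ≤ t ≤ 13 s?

108 m

Total distance travelled is ∫|v| dt — sum the magnitudes of each area piece.
0–6 s: |9| × 6 = 54 m
6–12 s: |-7| × 6 = 42 m
12–13 s: |12| × 1 = 12 m
Total distance = 108 m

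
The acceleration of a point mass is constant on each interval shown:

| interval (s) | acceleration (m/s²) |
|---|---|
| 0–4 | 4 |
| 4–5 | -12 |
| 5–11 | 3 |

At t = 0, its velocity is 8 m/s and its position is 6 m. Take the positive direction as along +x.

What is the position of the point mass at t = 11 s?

On each constant-a segment, Δv = aΔt and Δx = v₀Δt + ½aΔt²; chain segment to segment.
0–4 s: v starts 8 m/s; Δx = 8·4 + ½·4·4² = 64 m; v ends 24 m/s.
4–5 s: v starts 24 m/s; Δx = 24·1 + ½·-12·1² = 18 m; v ends 12 m/s.
5–11 s: v starts 12 m/s; Δx = 12·6 + ½·3·6² = 126 m; v ends 30 m/s.
x(11) = 6 + Σ Δx = 214 m.

214 m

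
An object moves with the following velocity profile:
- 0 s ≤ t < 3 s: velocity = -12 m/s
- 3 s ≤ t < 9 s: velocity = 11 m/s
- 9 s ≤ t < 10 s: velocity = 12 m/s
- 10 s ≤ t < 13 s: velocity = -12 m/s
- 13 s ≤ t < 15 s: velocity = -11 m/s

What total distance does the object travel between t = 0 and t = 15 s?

Total distance travelled is ∫|v| dt — sum the magnitudes of each area piece.
0–3 s: |-12| × 3 = 36 m
3–9 s: |11| × 6 = 66 m
9–10 s: |12| × 1 = 12 m
10–13 s: |-12| × 3 = 36 m
13–15 s: |-11| × 2 = 22 m
Total distance = 172 m

172 m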